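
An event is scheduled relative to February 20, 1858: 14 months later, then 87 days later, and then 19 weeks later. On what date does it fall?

Counting forward 14 months from February 20, 1858:
month 2 + 14 = 16, which is month 4 of year 1859 → April 1859.
Day 20 is valid in April, giving April 20, 1859.
Adding 87 days from April 20, 1859:
April has 30 days, so 30 − 20 = 10 days remain after April 20, 1859; 87 − 10 = 77 left.
May 1859 has 31 days: 77 − 31 = 46 left.
June 1859 has 30 days: 46 − 30 = 16 left.
16 days into July 1859 → July 16, 1859.
Adding 19 weeks (= 133 days) from July 16, 1859:
July has 31 days, so 31 − 16 = 15 days remain after July 16, 1859; 133 − 15 = 118 left.
August 1859 has 31 days: 118 − 31 = 87 left.
September 1859 has 30 days: 87 − 30 = 57 left.
October 1859 has 31 days: 57 − 31 = 26 left.
26 days into November 1859 → November 26, 1859.

November 26, 1859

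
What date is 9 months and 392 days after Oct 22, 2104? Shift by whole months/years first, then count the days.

August 18, 2106

Adding 9 months and 392 days from October 22, 2104: first the month/year part, then the days.
month 10 + 9 = 19, which is month 7 of year 2105 → July 2105.
Day 22 is valid in July, giving July 22, 2105.
Now add 392 days from July 22, 2105.
July has 31 days, so 31 − 22 = 9 days remain after July 22, 2105; 392 − 9 = 383 left.
August 2105 has 31 days: 383 − 31 = 352 left.
September 2105 has 30 days: 352 − 30 = 322 left.
October 2105 has 31 days: 322 − 31 = 291 left.
November 2105 has 30 days: 291 − 30 = 261 left.
December 2105 has 31 days: 261 − 31 = 230 left.
January 2106 has 31 days: 230 − 31 = 199 left.
February 2106 has 28 days (2106 is not a leap year): 199 − 28 = 171 left.
March 2106 has 31 days: 171 − 31 = 140 left.
April 2106 has 30 days: 140 − 30 = 110 left.
May 2106 has 31 days: 110 − 31 = 79 left.
June 2106 has 30 days: 79 − 30 = 49 left.
July 2106 has 31 days: 49 − 31 = 18 left.
18 days into August 2106 → August 18, 2106.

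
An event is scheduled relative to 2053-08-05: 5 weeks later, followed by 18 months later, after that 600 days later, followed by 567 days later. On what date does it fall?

Adding 5 weeks (= 35 days) from August 5, 2053:
August has 31 days, so 31 − 5 = 26 days remain after August 5, 2053; 35 − 26 = 9 left.
9 days into September 2053 → September 9, 2053.
Advancing 18 months from September 9, 2053:
month 9 + 18 = 27, which is month 3 of year 2055 → March 2055.
Day 9 is valid in March, giving March 9, 2055.
Adding 600 days from March 9, 2055:
March has 31 days, so 31 − 9 = 22 days remain after March 9, 2055; 600 − 22 = 578 left.
April 2055 has 30 days: 578 − 30 = 548 left.
May 2055 has 31 days: 548 − 31 = 517 left.
June 2055 has 30 days: 517 − 30 = 487 left.
July 2055 has 31 days: 487 − 31 = 456 left.
August 2055 has 31 days: 456 − 31 = 425 left.
September 2055 has 30 days: 425 − 30 = 395 left.
October 2055 has 31 days: 395 − 31 = 364 left.
November 2055 has 30 days: 364 − 30 = 334 left.
December 2055 has 31 days: 334 − 31 = 303 left.
January 2056 has 31 days: 303 − 31 = 272 left.
February 2056 has 29 days (2056 is a leap year): 272 − 29 = 243 left.
March 2056 has 31 days: 243 − 31 = 212 left.
April 2056 has 30 days: 212 − 30 = 182 left.
May 2056 has 31 days: 182 − 31 = 151 left.
June 2056 has 30 days: 151 − 30 = 121 left.
July 2056 has 31 days: 121 − 31 = 90 left.
August 2056 has 31 days: 90 − 31 = 59 left.
September 2056 has 30 days: 59 − 30 = 29 left.
29 days into October 2056 → October 29, 2056.
Counting forward 567 days from October 29, 2056:
October has 31 days, so 31 − 29 = 2 days remain after October 29, 2056; 567 − 2 = 565 left.
November 2056 has 30 days: 565 − 30 = 535 left.
December 2056 has 31 days: 535 − 31 = 504 left.
January 2057 has 31 days: 504 − 31 = 473 left.
February 2057 has 28 days (2057 is not a leap year): 473 − 28 = 445 left.
March 2057 has 31 days: 445 − 31 = 414 left.
April 2057 has 30 days: 414 − 30 = 384 left.
May 2057 has 31 days: 384 − 31 = 353 left.
June 2057 has 30 days: 353 − 30 = 323 left.
July 2057 has 31 days: 323 − 31 = 292 left.
August 2057 has 31 days: 292 − 31 = 261 left.
September 2057 has 30 days: 261 − 30 = 231 left.
October 2057 has 31 days: 231 − 31 = 200 left.
November 2057 has 30 days: 200 − 30 = 170 left.
December 2057 has 31 days: 170 − 31 = 139 left.
January 2058 has 31 days: 139 − 31 = 108 left.
February 2058 has 28 days (2058 is not a leap year): 108 − 28 = 80 left.
March 2058 has 31 days: 80 − 31 = 49 left.
April 2058 has 30 days: 49 − 30 = 19 left.
19 days into May 2058 → May 19, 2058.

May 19, 2058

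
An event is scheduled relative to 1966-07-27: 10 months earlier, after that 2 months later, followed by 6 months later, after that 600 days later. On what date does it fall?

Counting back 10 months from July 27, 1966:
month 7 − 10 = -3, which is month 9 of year 1965 → September 1965.
Day 27 is valid in September, giving September 27, 1965.
Counting forward 2 months from September 27, 1965:
month 9 + 2 = 11 → November 1965.
Day 27 is valid in November, giving November 27, 1965.
Adding 6 months from November 27, 1965:
month 11 + 6 = 17, which is month 5 of year 1966 → May 1966.
Day 27 is valid in May, giving May 27, 1966.
Adding 600 days from May 27, 1966:
May has 31 days, so 31 − 27 = 4 days remain after May 27, 1966; 600 − 4 = 596 left.
June 1966 has 30 days: 596 − 30 = 566 left.
July 1966 has 31 days: 566 − 31 = 535 left.
August 1966 has 31 days: 535 − 31 = 504 left.
September 1966 has 30 days: 504 − 30 = 474 left.
October 1966 has 31 days: 474 − 31 = 443 left.
November 1966 has 30 days: 443 − 30 = 413 left.
December 1966 has 31 days: 413 − 31 = 382 left.
January 1967 has 31 days: 382 − 31 = 351 left.
February 1967 has 28 days (1967 is not a leap year): 351 − 28 = 323 left.
March 1967 has 31 days: 323 − 31 = 292 left.
April 1967 has 30 days: 292 − 30 = 262 left.
May 1967 has 31 days: 262 − 31 = 231 left.
June 1967 has 30 days: 231 − 30 = 201 left.
July 1967 has 31 days: 201 − 31 = 170 left.
August 1967 has 31 days: 170 − 31 = 139 left.
September 1967 has 30 days: 139 − 30 = 109 left.
October 1967 has 31 days: 109 − 31 = 78 left.
November 1967 has 30 days: 78 − 30 = 48 left.
December 1967 has 31 days: 48 − 31 = 17 left.
17 days into January 1968 → January 17, 1968.

January 17, 1968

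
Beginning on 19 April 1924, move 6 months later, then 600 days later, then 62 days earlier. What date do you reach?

April 10, 1926

Advancing 6 months from April 19, 1924:
month 4 + 6 = 10 → October 1924.
Day 19 is valid in October, giving October 19, 1924.
Counting forward 600 days from October 19, 1924:
October has 31 days, so 31 − 19 = 12 days remain after October 19, 1924; 600 − 12 = 588 left.
November 1924 has 30 days: 588 − 30 = 558 left.
December 1924 has 31 days: 558 − 31 = 527 left.
January 1925 has 31 days: 527 − 31 = 496 left.
February 1925 has 28 days (1925 is not a leap year): 496 − 28 = 468 left.
March 1925 has 31 days: 468 − 31 = 437 left.
April 1925 has 30 days: 437 − 30 = 407 left.
May 1925 has 31 days: 407 − 31 = 376 left.
June 1925 has 30 days: 376 − 30 = 346 left.
July 1925 has 31 days: 346 − 31 = 315 left.
August 1925 has 31 days: 315 − 31 = 284 left.
September 1925 has 30 days: 284 − 30 = 254 left.
October 1925 has 31 days: 254 − 31 = 223 left.
November 1925 has 30 days: 223 − 30 = 193 left.
December 1925 has 31 days: 193 − 31 = 162 left.
January 1926 has 31 days: 162 − 31 = 131 left.
February 1926 has 28 days (1926 is not a leap year): 131 − 28 = 103 left.
March 1926 has 31 days: 103 − 31 = 72 left.
April 1926 has 30 days: 72 − 30 = 42 left.
May 1926 has 31 days: 42 − 31 = 11 left.
11 days into June 1926 → June 11, 1926.
Subtracting 62 days from June 11, 1926:
Going back 11 days from June 11, 1926 reaches the end of the previous month; 62 − 11 = 51 left.
May 1926 has 31 days: 51 − 31 = 20 left.
April 1926 has 30 days; 30 − 20 = 10 → April 10, 1926.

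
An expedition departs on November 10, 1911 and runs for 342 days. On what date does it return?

Adding 342 days from November 10, 1911.
November has 30 days, so 30 − 10 = 20 days remain after November 10, 1911; 342 − 20 = 322 left.
December 1911 has 31 days: 322 − 31 = 291 left.
January 1912 has 31 days: 291 − 31 = 260 left.
February 1912 has 29 days (1912 is a leap year): 260 − 29 = 231 left.
March 1912 has 31 days: 231 − 31 = 200 left.
April 1912 has 30 days: 200 − 30 = 170 left.
May 1912 has 31 days: 170 − 31 = 139 left.
June 1912 has 30 days: 139 − 30 = 109 left.
July 1912 has 31 days: 109 − 31 = 78 left.
August 1912 has 31 days: 78 − 31 = 47 left.
September 1912 has 30 days: 47 − 30 = 17 left.
17 days into October 1912 → October 17, 1912.

October 17, 1912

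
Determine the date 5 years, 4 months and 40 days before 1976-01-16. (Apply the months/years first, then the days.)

Counting back 5 years, 4 months and 40 days from January 16, 1976: first the month/year part, then the days.
-5 years → 1971; month 1 − 4 = -3, which is month 9 of year 1970 → September 1970.
Day 16 is valid in September, giving September 16, 1970.
Now subtract 40 days from September 16, 1970.
Going back 16 days from September 16, 1970 reaches the end of the previous month; 40 − 16 = 24 left.
August 1970 has 31 days; 31 − 24 = 7 → August 7, 1970.

August 7, 1970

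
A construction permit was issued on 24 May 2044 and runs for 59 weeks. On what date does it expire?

July 11, 2045

Adding 59 weeks = 413 days from May 24, 2044.
May has 31 days, so 31 − 24 = 7 days remain after May 24, 2044; 413 − 7 = 406 left.
June 2044 has 30 days: 406 − 30 = 376 left.
July 2044 has 31 days: 376 − 31 = 345 left.
August 2044 has 31 days: 345 − 31 = 314 left.
September 2044 has 30 days: 314 − 30 = 284 left.
October 2044 has 31 days: 284 − 31 = 253 left.
November 2044 has 30 days: 253 − 30 = 223 left.
December 2044 has 31 days: 223 − 31 = 192 left.
January 2045 has 31 days: 192 − 31 = 161 left.
February 2045 has 28 days (2045 is not a leap year): 161 − 28 = 133 left.
March 2045 has 31 days: 133 − 31 = 102 left.
April 2045 has 30 days: 102 − 30 = 72 left.
May 2045 has 31 days: 72 − 31 = 41 left.
June 2045 has 30 days: 41 − 30 = 11 left.
11 days into July 2045 → July 11, 2045.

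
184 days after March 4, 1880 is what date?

Advancing 184 days from March 4, 1880.
March has 31 days, so 31 − 4 = 27 days remain after March 4, 1880; 184 − 27 = 157 left.
April 1880 has 30 days: 157 − 30 = 127 left.
May 1880 has 31 days: 127 − 31 = 96 left.
June 1880 has 30 days: 96 − 30 = 66 left.
July 1880 has 31 days: 66 − 31 = 35 left.
August 1880 has 31 days: 35 − 31 = 4 left.
4 days into September 1880 → September 4, 1880.

September 4, 1880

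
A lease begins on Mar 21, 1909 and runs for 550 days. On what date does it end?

Counting forward 550 days from March 21, 1909.
March has 31 days, so 31 − 21 = 10 days remain after March 21, 1909; 550 − 10 = 540 left.
April 1909 has 30 days: 540 − 30 = 510 left.
May 1909 has 31 days: 510 − 31 = 479 left.
June 1909 has 30 days: 479 − 30 = 449 left.
July 1909 has 31 days: 449 − 31 = 418 left.
August 1909 has 31 days: 418 − 31 = 387 left.
September 1909 has 30 days: 387 − 30 = 357 left.
October 1909 has 31 days: 357 − 31 = 326 left.
November 1909 has 30 days: 326 − 30 = 296 left.
December 1909 has 31 days: 296 − 31 = 265 left.
January 1910 has 31 days: 265 − 31 = 234 left.
February 1910 has 28 days (1910 is not a leap year): 234 − 28 = 206 left.
March 1910 has 31 days: 206 − 31 = 175 left.
April 1910 has 30 days: 175 − 30 = 145 left.
May 1910 has 31 days: 145 − 31 = 114 left.
June 1910 has 30 days: 114 − 30 = 84 left.
July 1910 has 31 days: 84 − 31 = 53 left.
August 1910 has 31 days: 53 − 31 = 22 left.
22 days into September 1910 → September 22, 1910.

September 22, 1910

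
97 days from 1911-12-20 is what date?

Counting forward 97 days from December 20, 1911.
December has 31 days, so 31 − 20 = 11 days remain after December 20, 1911; 97 − 11 = 86 left.
January 1912 has 31 days: 86 − 31 = 55 left.
February 1912 has 29 days (1912 is a leap year): 55 − 29 = 26 left.
26 days into March 1912 → March 26, 1912.

March 26, 1912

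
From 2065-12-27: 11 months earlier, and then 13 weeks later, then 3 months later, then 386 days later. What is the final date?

August 18, 2066

Going back 11 months from December 27, 2065:
month 12 − 11 = 1 → January 2065.
Day 27 is valid in January, giving January 27, 2065.
Adding 13 weeks (= 91 days) from January 27, 2065:
January has 31 days, so 31 − 27 = 4 days remain after January 27, 2065; 91 − 4 = 87 left.
February 2065 has 28 days (2065 is not a leap year): 87 − 28 = 59 left.
March 2065 has 31 days: 59 − 31 = 28 left.
28 days into April 2065 → April 28, 2065.
Adding 3 months from April 28, 2065:
month 4 + 3 = 7 → July 2065.
Day 28 is valid in July, giving July 28, 2065.
Counting forward 386 days from July 28, 2065:
July has 31 days, so 31 − 28 = 3 days remain after July 28, 2065; 386 − 3 = 383 left.
August 2065 has 31 days: 383 − 31 = 352 left.
September 2065 has 30 days: 352 − 30 = 322 left.
October 2065 has 31 days: 322 − 31 = 291 left.
November 2065 has 30 days: 291 − 30 = 261 left.
December 2065 has 31 days: 261 − 31 = 230 left.
January 2066 has 31 days: 230 − 31 = 199 left.
February 2066 has 28 days (2066 is not a leap year): 199 − 28 = 171 left.
March 2066 has 31 days: 171 − 31 = 140 left.
April 2066 has 30 days: 140 − 30 = 110 left.
May 2066 has 31 days: 110 − 31 = 79 left.
June 2066 has 30 days: 79 − 30 = 49 left.
July 2066 has 31 days: 49 − 31 = 18 left.
18 days into August 2066 → August 18, 2066.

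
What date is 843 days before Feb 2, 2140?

October 12, 2137

Counting back 843 days from February 2, 2140.
Going back 2 days from February 2, 2140 reaches the end of the previous month; 843 − 2 = 841 left.
January 2140 has 31 days: 841 − 31 = 810 left.
December 2139 has 31 days: 810 − 31 = 779 left.
November 2139 has 30 days: 779 − 30 = 749 left.
October 2139 has 31 days: 749 − 31 = 718 left.
September 2139 has 30 days: 718 − 30 = 688 left.
August 2139 has 31 days: 688 − 31 = 657 left.
July 2139 has 31 days: 657 − 31 = 626 left.
June 2139 has 30 days: 626 − 30 = 596 left.
May 2139 has 31 days: 596 − 31 = 565 left.
April 2139 has 30 days: 565 − 30 = 535 left.
March 2139 has 31 days: 535 − 31 = 504 left.
February 2139 has 28 days (2139 is not a leap year): 504 − 28 = 476 left.
January 2139 has 31 days: 476 − 31 = 445 left.
December 2138 has 31 days: 445 − 31 = 414 left.
November 2138 has 30 days: 414 − 30 = 384 left.
October 2138 has 31 days: 384 − 31 = 353 left.
September 2138 has 30 days: 353 − 30 = 323 left.
August 2138 has 31 days: 323 − 31 = 292 left.
July 2138 has 31 days: 292 − 31 = 261 left.
June 2138 has 30 days: 261 − 30 = 231 left.
May 2138 has 31 days: 231 − 31 = 200 left.
April 2138 has 30 days: 200 − 30 = 170 left.
March 2138 has 31 days: 170 − 31 = 139 left.
February 2138 has 28 days (2138 is not a leap year): 139 − 28 = 111 left.
January 2138 has 31 days: 111 − 31 = 80 left.
December 2137 has 31 days: 80 − 31 = 49 left.
November 2137 has 30 days: 49 − 30 = 19 left.
October 2137 has 31 days; 31 − 19 = 12 → October 12, 2137.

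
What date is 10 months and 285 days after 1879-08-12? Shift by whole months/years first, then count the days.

March 24, 1881

Advancing 10 months and 285 days from August 12, 1879: first the month/year part, then the days.
month 8 + 10 = 18, which is month 6 of year 1880 → June 1880.
Day 12 is valid in June, giving June 12, 1880.
Now add 285 days from June 12, 1880.
June has 30 days, so 30 − 12 = 18 days remain after June 12, 1880; 285 − 18 = 267 left.
July 1880 has 31 days: 267 − 31 = 236 left.
August 1880 has 31 days: 236 − 31 = 205 left.
September 1880 has 30 days: 205 − 30 = 175 left.
October 1880 has 31 days: 175 − 31 = 144 left.
November 1880 has 30 days: 144 − 30 = 114 left.
December 1880 has 31 days: 114 − 31 = 83 left.
January 1881 has 31 days: 83 − 31 = 52 left.
February 1881 has 28 days (1881 is not a leap year): 52 − 28 = 24 left.
24 days into March 1881 → March 24, 1881.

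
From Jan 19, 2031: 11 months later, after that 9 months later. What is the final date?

September 19, 2032

Adding 11 months from January 19, 2031:
month 1 + 11 = 12 → December 2031.
Day 19 is valid in December, giving December 19, 2031.
Adding 9 months from December 19, 2031:
month 12 + 9 = 21, which is month 9 of year 2032 → September 2032.
Day 19 is valid in September, giving September 19, 2032.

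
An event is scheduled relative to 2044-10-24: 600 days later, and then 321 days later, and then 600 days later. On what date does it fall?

December 23, 2048

Advancing 600 days from October 24, 2044:
October has 31 days, so 31 − 24 = 7 days remain after October 24, 2044; 600 − 7 = 593 left.
November 2044 has 30 days: 593 − 30 = 563 left.
December 2044 has 31 days: 563 − 31 = 532 left.
January 2045 has 31 days: 532 − 31 = 501 left.
February 2045 has 28 days (2045 is not a leap year): 501 − 28 = 473 left.
March 2045 has 31 days: 473 − 31 = 442 left.
April 2045 has 30 days: 442 − 30 = 412 left.
May 2045 has 31 days: 412 − 31 = 381 left.
June 2045 has 30 days: 381 − 30 = 351 left.
July 2045 has 31 days: 351 − 31 = 320 left.
August 2045 has 31 days: 320 − 31 = 289 left.
September 2045 has 30 days: 289 − 30 = 259 left.
October 2045 has 31 days: 259 − 31 = 228 left.
November 2045 has 30 days: 228 − 30 = 198 left.
December 2045 has 31 days: 198 − 31 = 167 left.
January 2046 has 31 days: 167 − 31 = 136 left.
February 2046 has 28 days (2046 is not a leap year): 136 − 28 = 108 left.
March 2046 has 31 days: 108 − 31 = 77 left.
April 2046 has 30 days: 77 − 30 = 47 left.
May 2046 has 31 days: 47 − 31 = 16 left.
16 days into June 2046 → June 16, 2046.
Adding 321 days from June 16, 2046:
June has 30 days, so 30 − 16 = 14 days remain after June 16, 2046; 321 − 14 = 307 left.
July 2046 has 31 days: 307 − 31 = 276 left.
August 2046 has 31 days: 276 − 31 = 245 left.
September 2046 has 30 days: 245 − 30 = 215 left.
October 2046 has 31 days: 215 − 31 = 184 left.
November 2046 has 30 days: 184 − 30 = 154 left.
December 2046 has 31 days: 154 − 31 = 123 left.
January 2047 has 31 days: 123 − 31 = 92 left.
February 2047 has 28 days (2047 is not a leap year): 92 − 28 = 64 left.
March 2047 has 31 days: 64 − 31 = 33 left.
April 2047 has 30 days: 33 − 30 = 3 left.
3 days into May 2047 → May 3, 2047.
Counting forward 600 days from May 3, 2047:
May has 31 days, so 31 − 3 = 28 days remain after May 3, 2047; 600 − 28 = 572 left.
June 2047 has 30 days: 572 − 30 = 542 left.
July 2047 has 31 days: 542 − 31 = 511 left.
August 2047 has 31 days: 511 − 31 = 480 left.
September 2047 has 30 days: 480 − 30 = 450 left.
October 2047 has 31 days: 450 − 31 = 419 left.
November 2047 has 30 days: 419 − 30 = 389 left.
December 2047 has 31 days: 389 − 31 = 358 left.
January 2048 has 31 days: 358 − 31 = 327 left.
February 2048 has 29 days (2048 is a leap year): 327 − 29 = 298 left.
March 2048 has 31 days: 298 − 31 = 267 left.
April 2048 has 30 days: 267 − 30 = 237 left.
May 2048 has 31 days: 237 − 31 = 206 left.
June 2048 has 30 days: 206 − 30 = 176 left.
July 2048 has 31 days: 176 − 31 = 145 left.
August 2048 has 31 days: 145 − 31 = 114 left.
September 2048 has 30 days: 114 − 30 = 84 left.
October 2048 has 31 days: 84 − 31 = 53 left.
November 2048 has 30 days: 53 − 30 = 23 left.
23 days into December 2048 → December 23, 2048.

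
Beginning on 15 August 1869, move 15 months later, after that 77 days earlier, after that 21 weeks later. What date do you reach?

Adding 15 months from August 15, 1869:
month 8 + 15 = 23, which is month 11 of year 1870 → November 1870.
Day 15 is valid in November, giving November 15, 1870.
Going back 77 days from November 15, 1870:
Going back 15 days from November 15, 1870 reaches the end of the previous month; 77 − 15 = 62 left.
October 1870 has 31 days: 62 − 31 = 31 left.
September 1870 has 30 days: 31 − 30 = 1 left.
August 1870 has 31 days; 31 − 1 = 30 → August 30, 1870.
Advancing 21 weeks (= 147 days) from August 30, 1870:
August has 31 days, so 31 − 30 = 1 day remains after August 30, 1870; 147 − 1 = 146 left.
September 1870 has 30 days: 146 − 30 = 116 left.
October 1870 has 31 days: 116 − 31 = 85 left.
November 1870 has 30 days: 85 − 30 = 55 left.
December 1870 has 31 days: 55 − 31 = 24 left.
24 days into January 1871 → January 24, 1871.

January 24, 1871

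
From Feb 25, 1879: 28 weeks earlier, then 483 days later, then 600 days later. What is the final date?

Subtracting 28 weeks (= 196 days) from February 25, 1879:
Going back 25 days from February 25, 1879 reaches the end of the previous month; 196 − 25 = 171 left.
January 1879 has 31 days: 171 − 31 = 140 left.
December 1878 has 31 days: 140 − 31 = 109 left.
November 1878 has 30 days: 109 − 30 = 79 left.
October 1878 has 31 days: 79 − 31 = 48 left.
September 1878 has 30 days: 48 − 30 = 18 left.
August 1878 has 31 days; 31 − 18 = 13 → August 13, 1878.
Counting forward 483 days from August 13, 1878:
August has 31 days, so 31 − 13 = 18 days remain after August 13, 1878; 483 − 18 = 465 left.
September 1878 has 30 days: 465 − 30 = 435 left.
October 1878 has 31 days: 435 − 31 = 404 left.
November 1878 has 30 days: 404 − 30 = 374 left.
December 1878 has 31 days: 374 − 31 = 343 left.
January 1879 has 31 days: 343 − 31 = 312 left.
February 1879 has 28 days (1879 is not a leap year): 312 − 28 = 284 left.
March 1879 has 31 days: 284 − 31 = 253 left.
April 1879 has 30 days: 253 − 30 = 223 left.
May 1879 has 31 days: 223 − 31 = 192 left.
June 1879 has 30 days: 192 − 30 = 162 left.
July 1879 has 31 days: 162 − 31 = 131 left.
August 1879 has 31 days: 131 − 31 = 100 left.
September 1879 has 30 days: 100 − 30 = 70 left.
October 1879 has 31 days: 70 − 31 = 39 left.
November 1879 has 30 days: 39 − 30 = 9 left.
9 days into December 1879 → December 9, 1879.
Advancing 600 days from December 9, 1879:
December has 31 days, so 31 − 9 = 22 days remain after December 9, 1879; 600 − 22 = 578 left.
January 1880 has 31 days: 578 − 31 = 547 left.
February 1880 has 29 days (1880 is a leap year): 547 − 29 = 518 left.
March 1880 has 31 days: 518 − 31 = 487 left.
April 1880 has 30 days: 487 − 30 = 457 left.
May 1880 has 31 days: 457 − 31 = 426 left.
June 1880 has 30 days: 426 − 30 = 396 left.
July 1880 has 31 days: 396 − 31 = 365 left.
August 1880 has 31 days: 365 − 31 = 334 left.
September 1880 has 30 days: 334 − 30 = 304 left.
October 1880 has 31 days: 304 − 31 = 273 left.
November 1880 has 30 days: 273 − 30 = 243 left.
December 1880 has 31 days: 243 − 31 = 212 left.
January 1881 has 31 days: 212 − 31 = 181 left.
February 1881 has 28 days (1881 is not a leap year): 181 − 28 = 153 left.
March 1881 has 31 days: 153 − 31 = 122 left.
April 1881 has 30 days: 122 − 30 = 92 left.
May 1881 has 31 days: 92 − 31 = 61 left.
June 1881 has 30 days: 61 − 30 = 31 left.
31 days into July 1881 → July 31, 1881.

July 31, 1881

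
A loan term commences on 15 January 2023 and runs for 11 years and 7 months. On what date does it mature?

Counting forward 11 years and 7 months from January 15, 2023.
+11 years → 2034; month 1 + 7 = 8 → August 2034.
Day 15 is valid in August, giving August 15, 2034.

August 15, 2034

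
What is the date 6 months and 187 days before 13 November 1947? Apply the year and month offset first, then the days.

Counting back 6 months and 187 days from November 13, 1947: first the month/year part, then the days.
month 11 − 6 = 5 → May 1947.
Day 13 is valid in May, giving May 13, 1947.
Now subtract 187 days from May 13, 1947.
Going back 13 days from May 13, 1947 reaches the end of the previous month; 187 − 13 = 174 left.
April 1947 has 30 days: 174 − 30 = 144 left.
March 1947 has 31 days: 144 − 31 = 113 left.
February 1947 has 28 days (1947 is not a leap year): 113 − 28 = 85 left.
January 1947 has 31 days: 85 − 31 = 54 left.
December 1946 has 31 days: 54 − 31 = 23 left.
November 1946 has 30 days; 30 − 23 = 7 → November 7, 1946.

November 7, 1946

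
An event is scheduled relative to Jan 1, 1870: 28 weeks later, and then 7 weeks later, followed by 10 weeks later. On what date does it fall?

Adding 28 weeks (= 196 days) from January 1, 1870:
January has 31 days, so 31 − 1 = 30 days remain after January 1, 1870; 196 − 30 = 166 left.
February 1870 has 28 days (1870 is not a leap year): 166 − 28 = 138 left.
March 1870 has 31 days: 138 − 31 = 107 left.
April 1870 has 30 days: 107 − 30 = 77 left.
May 1870 has 31 days: 77 − 31 = 46 left.
June 1870 has 30 days: 46 − 30 = 16 left.
16 days into July 1870 → July 16, 1870.
Adding 7 weeks (= 49 days) from July 16, 1870:
July has 31 days, so 31 − 16 = 15 days remain after July 16, 1870; 49 − 15 = 34 left.
August 1870 has 31 days: 34 − 31 = 3 left.
3 days into September 1870 → September 3, 1870.
Advancing 10 weeks (= 70 days) from September 3, 1870:
September has 30 days, so 30 − 3 = 27 days remain after September 3, 1870; 70 − 27 = 43 left.
October 1870 has 31 days: 43 − 31 = 12 left.
12 days into November 1870 → November 12, 1870.

November 12, 1870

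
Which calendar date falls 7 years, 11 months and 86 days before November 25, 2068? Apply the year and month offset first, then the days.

September 30, 2060

Subtracting 7 years, 11 months and 86 days from November 25, 2068: first the month/year part, then the days.
-7 years → 2061; month 11 − 11 = 0, which is month 12 of year 2060 → December 2060.
Day 25 is valid in December, giving December 25, 2060.
Now subtract 86 days from December 25, 2060.
Going back 25 days from December 25, 2060 reaches the end of the previous month; 86 − 25 = 61 left.
November 2060 has 30 days: 61 − 30 = 31 left.
October 2060 has 31 days: 31 − 31 = 0 left.
September 2060 has 30 days; 30 − 0 = 30 → September 30, 2060.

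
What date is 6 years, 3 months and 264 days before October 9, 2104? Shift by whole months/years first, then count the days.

Counting back 6 years, 3 months and 264 days from October 9, 2104: first the month/year part, then the days.
-6 years → 2098; month 10 − 3 = 7 → July 2098.
Day 9 is valid in July, giving July 9, 2098.
Now subtract 264 days from July 9, 2098.
Going back 9 days from July 9, 2098 reaches the end of the previous month; 264 − 9 = 255 left.
June 2098 has 30 days: 255 − 30 = 225 left.
May 2098 has 31 days: 225 − 31 = 194 left.
April 2098 has 30 days: 194 − 30 = 164 left.
March 2098 has 31 days: 164 − 31 = 133 left.
February 2098 has 28 days (2098 is not a leap year): 133 − 28 = 105 left.
January 2098 has 31 days: 105 − 31 = 74 left.
December 2097 has 31 days: 74 − 31 = 43 left.
November 2097 has 30 days: 43 − 30 = 13 left.
October 2097 has 31 days; 31 − 13 = 18 → October 18, 2097.

October 18, 2097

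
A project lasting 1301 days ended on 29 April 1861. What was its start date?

Subtracting 1301 days from April 29, 1861.
Going back 29 days from April 29, 1861 reaches the end of the previous month; 1301 − 29 = 1272 left.
March 1861 has 31 days: 1272 − 31 = 1241 left.
February 1861 has 28 days (1861 is not a leap year): 1241 − 28 = 1213 left.
January 1861 has 31 days: 1213 − 31 = 1182 left.
December 1860 has 31 days: 1182 − 31 = 1151 left.
November 1860 has 30 days: 1151 − 30 = 1121 left.
October 1860 has 31 days: 1121 − 31 = 1090 left.
September 1860 has 30 days: 1090 − 30 = 1060 left.
August 1860 has 31 days: 1060 − 31 = 1029 left.
July 1860 has 31 days: 1029 − 31 = 998 left.
June 1860 has 30 days: 998 − 30 = 968 left.
May 1860 has 31 days: 968 − 31 = 937 left.
April 1860 has 30 days: 937 − 30 = 907 left.
March 1860 has 31 days: 907 − 31 = 876 left.
February 1860 has 29 days (1860 is a leap year): 876 − 29 = 847 left.
January 1860 has 31 days: 847 − 31 = 816 left.
December 1859 has 31 days: 816 − 31 = 785 left.
November 1859 has 30 days: 785 − 30 = 755 left.
October 1859 has 31 days: 755 − 31 = 724 left.
September 1859 has 30 days: 724 − 30 = 694 left.
August 1859 has 31 days: 694 − 31 = 663 left.
July 1859 has 31 days: 663 − 31 = 632 left.
June 1859 has 30 days: 632 − 30 = 602 left.
May 1859 has 31 days: 602 − 31 = 571 left.
April 1859 has 30 days: 571 − 30 = 541 left.
March 1859 has 31 days: 541 − 31 = 510 left.
February 1859 has 28 days (1859 is not a leap year): 510 − 28 = 482 left.
January 1859 has 31 days: 482 − 31 = 451 left.
December 1858 has 31 days: 451 − 31 = 420 left.
November 1858 has 30 days: 420 − 30 = 390 left.
October 1858 has 31 days: 390 − 31 = 359 left.
September 1858 has 30 days: 359 − 30 = 329 left.
August 1858 has 31 days: 329 − 31 = 298 left.
July 1858 has 31 days: 298 − 31 = 267 left.
June 1858 has 30 days: 267 − 30 = 237 left.
May 1858 has 31 days: 237 − 31 = 206 left.
April 1858 has 30 days: 206 − 30 = 176 left.
March 1858 has 31 days: 176 − 31 = 145 left.
February 1858 has 28 days (1858 is not a leap year): 145 − 28 = 117 left.
January 1858 has 31 days: 117 − 31 = 86 left.
December 1857 has 31 days: 86 − 31 = 55 left.
November 1857 has 30 days: 55 − 30 = 25 left.
October 1857 has 31 days; 31 − 25 = 6 → October 6, 1857.

October 6, 1857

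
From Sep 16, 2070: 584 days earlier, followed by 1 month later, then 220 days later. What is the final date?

October 15, 2069

Going back 584 days from September 16, 2070:
Going back 16 days from September 16, 2070 reaches the end of the previous month; 584 − 16 = 568 left.
August 2070 has 31 days: 568 − 31 = 537 left.
July 2070 has 31 days: 537 − 31 = 506 left.
June 2070 has 30 days: 506 − 30 = 476 left.
May 2070 has 31 days: 476 − 31 = 445 left.
April 2070 has 30 days: 445 − 30 = 415 left.
March 2070 has 31 days: 415 − 31 = 384 left.
February 2070 has 28 days (2070 is not a leap year): 384 − 28 = 356 left.
January 2070 has 31 days: 356 − 31 = 325 left.
December 2069 has 31 days: 325 − 31 = 294 left.
November 2069 has 30 days: 294 − 30 = 264 left.
October 2069 has 31 days: 264 − 31 = 233 left.
September 2069 has 30 days: 233 − 30 = 203 left.
August 2069 has 31 days: 203 − 31 = 172 left.
July 2069 has 31 days: 172 − 31 = 141 left.
June 2069 has 30 days: 141 − 30 = 111 left.
May 2069 has 31 days: 111 − 31 = 80 left.
April 2069 has 30 days: 80 − 30 = 50 left.
March 2069 has 31 days: 50 − 31 = 19 left.
February 2069 has 28 days; 28 − 19 = 9 → February 9, 2069.
Counting forward 1 month from February 9, 2069:
month 2 + 1 = 3 → March 2069.
Day 9 is valid in March, giving March 9, 2069.
Advancing 220 days from March 9, 2069:
March has 31 days, so 31 − 9 = 22 days remain after March 9, 2069; 220 − 22 = 198 left.
April 2069 has 30 days: 198 − 30 = 168 left.
May 2069 has 31 days: 168 − 31 = 137 left.
June 2069 has 30 days: 137 − 30 = 107 left.
July 2069 has 31 days: 107 − 31 = 76 left.
August 2069 has 31 days: 76 − 31 = 45 left.
September 2069 has 30 days: 45 − 30 = 15 left.
15 days into October 2069 → October 15, 2069.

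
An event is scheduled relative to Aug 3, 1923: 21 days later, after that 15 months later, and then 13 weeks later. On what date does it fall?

February 23, 1925

Advancing 21 days from August 3, 1923:
August has 31 days; 3 + 21 = 24, still in August.
Advancing 15 months from August 24, 1923:
month 8 + 15 = 23, which is month 11 of year 1924 → November 1924.
Day 24 is valid in November, giving November 24, 1924.
Counting forward 13 weeks (= 91 days) from November 24, 1924:
November has 30 days, so 30 − 24 = 6 days remain after November 24, 1924; 91 − 6 = 85 left.
December 1924 has 31 days: 85 − 31 = 54 left.
January 1925 has 31 days: 54 − 31 = 23 left.
23 days into February 1925 → February 23, 1925.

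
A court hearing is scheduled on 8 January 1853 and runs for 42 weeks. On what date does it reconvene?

October 29, 1853

Adding 42 weeks = 294 days from January 8, 1853.
January has 31 days, so 31 − 8 = 23 days remain after January 8, 1853; 294 − 23 = 271 left.
February 1853 has 28 days (1853 is not a leap year): 271 − 28 = 243 left.
March 1853 has 31 days: 243 − 31 = 212 left.
April 1853 has 30 days: 212 − 30 = 182 left.
May 1853 has 31 days: 182 − 31 = 151 left.
June 1853 has 30 days: 151 − 30 = 121 left.
July 1853 has 31 days: 121 − 31 = 90 left.
August 1853 has 31 days: 90 − 31 = 59 left.
September 1853 has 30 days: 59 − 30 = 29 left.
29 days into October 1853 → October 29, 1853.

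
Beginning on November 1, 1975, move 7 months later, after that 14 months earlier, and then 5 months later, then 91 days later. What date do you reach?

December 1, 1975

Counting forward 7 months from November 1, 1975:
month 11 + 7 = 18, which is month 6 of year 1976 → June 1976.
Day 1 is valid in June, giving June 1, 1976.
Subtracting 14 months from June 1, 1976:
month 6 − 14 = -8, which is month 4 of year 1975 → April 1975.
Day 1 is valid in April, giving April 1, 1975.
Counting forward 5 months from April 1, 1975:
month 4 + 5 = 9 → September 1975.
Day 1 is valid in September, giving September 1, 1975.
Adding 91 days from September 1, 1975:
September has 30 days, so 30 − 1 = 29 days remain after September 1, 1975; 91 − 29 = 62 left.
October 1975 has 31 days: 62 − 31 = 31 left.
November 1975 has 30 days: 31 − 30 = 1 left.
1 day into December 1975 → December 1, 1975.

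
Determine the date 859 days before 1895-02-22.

October 16, 1892

Counting back 859 days from February 22, 1895.
Going back 22 days from February 22, 1895 reaches the end of the previous month; 859 − 22 = 837 left.
January 1895 has 31 days: 837 − 31 = 806 left.
December 1894 has 31 days: 806 − 31 = 775 left.
November 1894 has 30 days: 775 − 30 = 745 left.
October 1894 has 31 days: 745 − 31 = 714 left.
September 1894 has 30 days: 714 − 30 = 684 left.
August 1894 has 31 days: 684 − 31 = 653 left.
July 1894 has 31 days: 653 − 31 = 622 left.
June 1894 has 30 days: 622 − 30 = 592 left.
May 1894 has 31 days: 592 − 31 = 561 left.
April 1894 has 30 days: 561 − 30 = 531 left.
March 1894 has 31 days: 531 − 31 = 500 left.
February 1894 has 28 days (1894 is not a leap year): 500 − 28 = 472 left.
January 1894 has 31 days: 472 − 31 = 441 left.
December 1893 has 31 days: 441 − 31 = 410 left.
November 1893 has 30 days: 410 − 30 = 380 left.
October 1893 has 31 days: 380 − 31 = 349 left.
September 1893 has 30 days: 349 − 30 = 319 left.
August 1893 has 31 days: 319 − 31 = 288 left.
July 1893 has 31 days: 288 − 31 = 257 left.
June 1893 has 30 days: 257 − 30 = 227 left.
May 1893 has 31 days: 227 − 31 = 196 left.
April 1893 has 30 days: 196 − 30 = 166 left.
March 1893 has 31 days: 166 − 31 = 135 left.
February 1893 has 28 days (1893 is not a leap year): 135 − 28 = 107 left.
January 1893 has 31 days: 107 − 31 = 76 left.
December 1892 has 31 days: 76 − 31 = 45 left.
November 1892 has 30 days: 45 − 30 = 15 left.
October 1892 has 31 days; 31 − 15 = 16 → October 16, 1892.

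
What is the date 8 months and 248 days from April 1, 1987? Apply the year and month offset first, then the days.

August 5, 1988

Counting forward 8 months and 248 days from April 1, 1987: first the month/year part, then the days.
month 4 + 8 = 12 → December 1987.
Day 1 is valid in December, giving December 1, 1987.
Now add 248 days from December 1, 1987.
December has 31 days, so 31 − 1 = 30 days remain after December 1, 1987; 248 − 30 = 218 left.
January 1988 has 31 days: 218 − 31 = 187 left.
February 1988 has 29 days (1988 is a leap year): 187 − 29 = 158 left.
March 1988 has 31 days: 158 − 31 = 127 left.
April 1988 has 30 days: 127 − 30 = 97 left.
May 1988 has 31 days: 97 − 31 = 66 left.
June 1988 has 30 days: 66 − 30 = 36 left.
July 1988 has 31 days: 36 − 31 = 5 left.
5 days into August 1988 → August 5, 1988.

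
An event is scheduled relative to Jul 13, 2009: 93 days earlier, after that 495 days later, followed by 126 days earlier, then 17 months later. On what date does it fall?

September 15, 2011

Counting back 93 days from July 13, 2009:
Going back 13 days from July 13, 2009 reaches the end of the previous month; 93 − 13 = 80 left.
June 2009 has 30 days: 80 − 30 = 50 left.
May 2009 has 31 days: 50 − 31 = 19 left.
April 2009 has 30 days; 30 − 19 = 11 → April 11, 2009.
Advancing 495 days from April 11, 2009:
April has 30 days, so 30 − 11 = 19 days remain after April 11, 2009; 495 − 19 = 476 left.
May 2009 has 31 days: 476 − 31 = 445 left.
June 2009 has 30 days: 445 − 30 = 415 left.
July 2009 has 31 days: 415 − 31 = 384 left.
August 2009 has 31 days: 384 − 31 = 353 left.
September 2009 has 30 days: 353 − 30 = 323 left.
October 2009 has 31 days: 323 − 31 = 292 left.
November 2009 has 30 days: 292 − 30 = 262 left.
December 2009 has 31 days: 262 − 31 = 231 left.
January 2010 has 31 days: 231 − 31 = 200 left.
February 2010 has 28 days (2010 is not a leap year): 200 − 28 = 172 left.
March 2010 has 31 days: 172 − 31 = 141 left.
April 2010 has 30 days: 141 − 30 = 111 left.
May 2010 has 31 days: 111 − 31 = 80 left.
June 2010 has 30 days: 80 − 30 = 50 left.
July 2010 has 31 days: 50 − 31 = 19 left.
19 days into August 2010 → August 19, 2010.
Going back 126 days from August 19, 2010:
Going back 19 days from August 19, 2010 reaches the end of the previous month; 126 − 19 = 107 left.
July 2010 has 31 days: 107 − 31 = 76 left.
June 2010 has 30 days: 76 − 30 = 46 left.
May 2010 has 31 days: 46 − 31 = 15 left.
April 2010 has 30 days; 30 − 15 = 15 → April 15, 2010.
Advancing 17 months from April 15, 2010:
month 4 + 17 = 21, which is month 9 of year 2011 → September 2011.
Day 15 is valid in September, giving September 15, 2011.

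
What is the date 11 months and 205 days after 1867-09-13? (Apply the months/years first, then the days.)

March 6, 1869

Adding 11 months and 205 days from September 13, 1867: first the month/year part, then the days.
month 9 + 11 = 20, which is month 8 of year 1868 → August 1868.
Day 13 is valid in August, giving August 13, 1868.
Now add 205 days from August 13, 1868.
August has 31 days, so 31 − 13 = 18 days remain after August 13, 1868; 205 − 18 = 187 left.
September 1868 has 30 days: 187 − 30 = 157 left.
October 1868 has 31 days: 157 − 31 = 126 left.
November 1868 has 30 days: 126 − 30 = 96 left.
December 1868 has 31 days: 96 − 31 = 65 left.
January 1869 has 31 days: 65 − 31 = 34 left.
February 1869 has 28 days (1869 is not a leap year): 34 − 28 = 6 left.
6 days into March 1869 → March 6, 1869.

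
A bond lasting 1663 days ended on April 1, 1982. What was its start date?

Counting back 1663 days from April 1, 1982.
Going back 1 day from April 1, 1982 reaches the end of the previous month; 1663 − 1 = 1662 left.
March 1982 has 31 days: 1662 − 31 = 1631 left.
February 1982 has 28 days (1982 is not a leap year): 1631 − 28 = 1603 left.
January 1982 has 31 days: 1603 − 31 = 1572 left.
December 1981 has 31 days: 1572 − 31 = 1541 left.
November 1981 has 30 days: 1541 − 30 = 1511 left.
October 1981 has 31 days: 1511 − 31 = 1480 left.
September 1981 has 30 days: 1480 − 30 = 1450 left.
August 1981 has 31 days: 1450 − 31 = 1419 left.
July 1981 has 31 days: 1419 − 31 = 1388 left.
June 1981 has 30 days: 1388 − 30 = 1358 left.
May 1981 has 31 days: 1358 − 31 = 1327 left.
April 1981 has 30 days: 1327 − 30 = 1297 left.
March 1981 has 31 days: 1297 − 31 = 1266 left.
February 1981 has 28 days (1981 is not a leap year): 1266 − 28 = 1238 left.
January 1981 has 31 days: 1238 − 31 = 1207 left.
December 1980 has 31 days: 1207 − 31 = 1176 left.
November 1980 has 30 days: 1176 − 30 = 1146 left.
October 1980 has 31 days: 1146 − 31 = 1115 left.
September 1980 has 30 days: 1115 − 30 = 1085 left.
August 1980 has 31 days: 1085 − 31 = 1054 left.
July 1980 has 31 days: 1054 − 31 = 1023 left.
June 1980 has 30 days: 1023 − 30 = 993 left.
May 1980 has 31 days: 993 − 31 = 962 left.
April 1980 has 30 days: 962 − 30 = 932 left.
March 1980 has 31 days: 932 − 31 = 901 left.
February 1980 has 29 days (1980 is a leap year): 901 − 29 = 872 left.
January 1980 has 31 days: 872 − 31 = 841 left.
December 1979 has 31 days: 841 − 31 = 810 left.
November 1979 has 30 days: 810 − 30 = 780 left.
October 1979 has 31 days: 780 − 31 = 749 left.
September 1979 has 30 days: 749 − 30 = 719 left.
August 1979 has 31 days: 719 − 31 = 688 left.
July 1979 has 31 days: 688 − 31 = 657 left.
June 1979 has 30 days: 657 − 30 = 627 left.
May 1979 has 31 days: 627 − 31 = 596 left.
April 1979 has 30 days: 596 − 30 = 566 left.
March 1979 has 31 days: 566 − 31 = 535 left.
February 1979 has 28 days (1979 is not a leap year): 535 − 28 = 507 left.
January 1979 has 31 days: 507 − 31 = 476 left.
December 1978 has 31 days: 476 − 31 = 445 left.
November 1978 has 30 days: 445 − 30 = 415 left.
October 1978 has 31 days: 415 − 31 = 384 left.
September 1978 has 30 days: 384 − 30 = 354 left.
August 1978 has 31 days: 354 − 31 = 323 left.
July 1978 has 31 days: 323 − 31 = 292 left.
June 1978 has 30 days: 292 − 30 = 262 left.
May 1978 has 31 days: 262 − 31 = 231 left.
April 1978 has 30 days: 231 − 30 = 201 left.
March 1978 has 31 days: 201 − 31 = 170 left.
February 1978 has 28 days (1978 is not a leap year): 170 − 28 = 142 left.
January 1978 has 31 days: 142 − 31 = 111 left.
December 1977 has 31 days: 111 − 31 = 80 left.
November 1977 has 30 days: 80 − 30 = 50 left.
October 1977 has 31 days: 50 − 31 = 19 left.
September 1977 has 30 days; 30 − 19 = 11 → September 11, 1977.

September 11, 1977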